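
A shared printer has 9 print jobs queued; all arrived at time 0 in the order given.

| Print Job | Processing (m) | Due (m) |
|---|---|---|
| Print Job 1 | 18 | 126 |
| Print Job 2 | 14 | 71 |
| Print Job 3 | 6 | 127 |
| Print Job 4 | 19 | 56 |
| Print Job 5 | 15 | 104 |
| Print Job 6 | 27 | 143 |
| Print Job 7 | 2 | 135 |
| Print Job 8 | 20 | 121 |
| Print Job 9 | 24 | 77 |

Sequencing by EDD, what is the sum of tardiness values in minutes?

EDD (increasing due date): Print Job 4 Print Job 2 Print Job 9 Print Job 5 Print Job 8 Print Job 1 Print Job 3 Print Job 7 Print Job 6.
Print Job 4: 0→19, due 56, tardiness 0
Print Job 2: 19→33, due 71, tardiness 0
Print Job 9: 33→57, due 77, tardiness 0
Print Job 5: 57→72, due 104, tardiness 0
Print Job 8: 72→92, due 121, tardiness 0
Print Job 1: 92→110, due 126, tardiness 0
Print Job 3: 110→116, due 127, tardiness 0
Print Job 7: 116→118, due 135, tardiness 0
Print Job 6: 118→145, due 143, tardiness 2
Sum = 0+0+0+0+0+0+0+0+2 = 2.

2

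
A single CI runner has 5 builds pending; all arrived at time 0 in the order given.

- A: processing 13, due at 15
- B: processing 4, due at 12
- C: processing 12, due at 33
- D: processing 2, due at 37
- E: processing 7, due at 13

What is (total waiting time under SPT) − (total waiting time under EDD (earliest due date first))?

-29

SPT (increasing processing time): D B E C A.
D: waits 0, runs 0→2
B: waits 2, runs 2→6
E: waits 6, runs 6→13
C: waits 13, runs 13→25
A: waits 25, runs 25→38
Sum = 0+2+6+13+25 = 46.
EDD (increasing due date): B E A C D.
B: waits 0, runs 0→4
E: waits 4, runs 4→11
A: waits 11, runs 11→24
C: waits 24, runs 24→36
D: waits 36, runs 36→38
Sum = 0+4+11+24+36 = 75.
Difference = 46 − 75 = -29.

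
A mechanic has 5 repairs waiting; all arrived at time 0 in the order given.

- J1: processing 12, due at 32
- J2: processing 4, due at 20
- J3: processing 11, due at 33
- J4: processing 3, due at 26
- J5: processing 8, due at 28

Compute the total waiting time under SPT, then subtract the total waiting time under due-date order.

SPT (increasing processing time): J4 J2 J5 J3 J1.
J4: waits 0, runs 0→3
J2: waits 3, runs 3→7
J5: waits 7, runs 7→15
J3: waits 15, runs 15→26
J1: waits 26, runs 26→38
Sum = 0+3+7+15+26 = 51.
EDD (increasing due date): J2 J4 J5 J1 J3.
J2: waits 0, runs 0→4
J4: waits 4, runs 4→7
J5: waits 7, runs 7→15
J1: waits 15, runs 15→27
J3: waits 27, runs 27→38
Sum = 0+4+7+15+27 = 53.
Difference = 51 − 53 = -2.

-2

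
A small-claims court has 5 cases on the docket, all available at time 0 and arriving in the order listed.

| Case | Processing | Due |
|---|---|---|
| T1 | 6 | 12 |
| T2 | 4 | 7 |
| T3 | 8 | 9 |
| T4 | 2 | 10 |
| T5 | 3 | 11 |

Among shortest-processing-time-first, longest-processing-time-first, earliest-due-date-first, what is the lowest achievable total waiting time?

31

SPT (increasing processing time): T4 T5 T2 T1 T3.
T4: waits 0, runs 0→2
T5: waits 2, runs 2→5
T2: waits 5, runs 5→9
T1: waits 9, runs 9→15
T3: waits 15, runs 15→23
Sum = 0+2+5+9+15 = 31.
LPT (decreasing processing time): T3 T1 T2 T5 T4.
T3: waits 0, runs 0→8
T1: waits 8, runs 8→14
T2: waits 14, runs 14→18
T5: waits 18, runs 18→21
T4: waits 21, runs 21→23
Sum = 0+8+14+18+21 = 61.
EDD (increasing due date): T2 T3 T4 T5 T1.
T2: waits 0, runs 0→4
T3: waits 4, runs 4→12
T4: waits 12, runs 12→14
T5: waits 14, runs 14→17
T1: waits 17, runs 17→23
Sum = 0+4+12+14+17 = 47.
SPT 31, LPT 61, EDD 47 → minimum 31.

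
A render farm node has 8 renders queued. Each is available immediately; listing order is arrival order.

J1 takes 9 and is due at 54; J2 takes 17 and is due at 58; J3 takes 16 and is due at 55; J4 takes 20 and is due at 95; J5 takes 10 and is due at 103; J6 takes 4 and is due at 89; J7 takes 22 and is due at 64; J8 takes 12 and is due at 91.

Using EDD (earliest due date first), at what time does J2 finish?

EDD (increasing due date): J1 J3 J2 J7 J6 J8 J4 J5.
J1: 0→9
J3: 9→25
J2: 25→42

42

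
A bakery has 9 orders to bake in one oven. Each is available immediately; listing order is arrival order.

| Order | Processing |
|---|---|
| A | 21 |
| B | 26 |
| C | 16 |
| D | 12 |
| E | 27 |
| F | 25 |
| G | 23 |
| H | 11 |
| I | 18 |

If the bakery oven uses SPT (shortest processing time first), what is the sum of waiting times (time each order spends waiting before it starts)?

SPT (increasing processing time): H D C I A G F B E.
H: waits 0, runs 0→11
D: waits 11, runs 11→23
C: waits 23, runs 23→39
I: waits 39, runs 39→57
A: waits 57, runs 57→78
G: waits 78, runs 78→101
F: waits 101, runs 101→126
B: waits 126, runs 126→152
E: waits 152, runs 152→179
Sum = 0+11+23+39+57+78+101+126+152 = 587.

587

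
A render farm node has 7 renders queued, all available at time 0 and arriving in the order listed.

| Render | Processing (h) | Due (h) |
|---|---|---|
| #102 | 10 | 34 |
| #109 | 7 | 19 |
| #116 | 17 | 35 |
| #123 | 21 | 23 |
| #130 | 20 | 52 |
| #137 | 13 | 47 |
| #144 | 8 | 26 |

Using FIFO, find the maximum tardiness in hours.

70

FIFO (arrival order): #102 #109 #116 #123 #130 #137 #144.
#102: 0→10, due 34, tardiness 0
#109: 10→17, due 19, tardiness 0
#116: 17→34, due 35, tardiness 0
#123: 34→55, due 23, tardiness 32
#130: 55→75, due 52, tardiness 23
#137: 75→88, due 47, tardiness 41
#144: 88→96, due 26, tardiness 70
Maximum = 70.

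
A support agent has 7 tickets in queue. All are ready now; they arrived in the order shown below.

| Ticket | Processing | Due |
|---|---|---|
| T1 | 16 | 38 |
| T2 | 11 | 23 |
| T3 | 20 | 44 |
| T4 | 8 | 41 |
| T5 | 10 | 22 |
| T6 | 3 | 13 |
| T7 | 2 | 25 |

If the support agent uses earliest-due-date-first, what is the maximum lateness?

EDD (increasing due date): T6 T5 T2 T7 T1 T4 T3.
T6: 0→3, due 13, lateness -10
T5: 3→13, due 22, lateness -9
T2: 13→24, due 23, lateness 1
T7: 24→26, due 25, lateness 1
T1: 26→42, due 38, lateness 4
T4: 42→50, due 41, lateness 9
T3: 50→70, due 44, lateness 26
Maximum = 26.

26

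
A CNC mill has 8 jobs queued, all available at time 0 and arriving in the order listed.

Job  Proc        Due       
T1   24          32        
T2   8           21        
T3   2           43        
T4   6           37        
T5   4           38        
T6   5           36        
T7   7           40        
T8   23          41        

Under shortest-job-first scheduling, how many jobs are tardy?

SPT (increasing processing time): T3 T5 T6 T4 T7 T2 T8 T1.
T3: 0→2, due 43, tardiness 0
T5: 2→6, due 38, tardiness 0
T6: 6→11, due 36, tardiness 0
T4: 11→17, due 37, tardiness 0
T7: 17→24, due 40, tardiness 0
T2: 24→32, due 21, tardiness 11
T8: 32→55, due 41, tardiness 14
T1: 55→79, due 32, tardiness 47
Late jobs: 3.

3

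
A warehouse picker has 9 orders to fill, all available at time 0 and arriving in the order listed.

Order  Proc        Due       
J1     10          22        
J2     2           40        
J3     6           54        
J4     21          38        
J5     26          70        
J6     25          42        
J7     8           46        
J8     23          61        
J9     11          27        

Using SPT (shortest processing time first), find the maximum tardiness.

SPT (increasing processing time): J2 J3 J7 J1 J9 J4 J8 J6 J5.
J2: 0→2, due 40, tardiness 0
J3: 2→8, due 54, tardiness 0
J7: 8→16, due 46, tardiness 0
J1: 16→26, due 22, tardiness 4
J9: 26→37, due 27, tardiness 10
J4: 37→58, due 38, tardiness 20
J8: 58→81, due 61, tardiness 20
J6: 81→106, due 42, tardiness 64
J5: 106→132, due 70, tardiness 62
Maximum = 64.

64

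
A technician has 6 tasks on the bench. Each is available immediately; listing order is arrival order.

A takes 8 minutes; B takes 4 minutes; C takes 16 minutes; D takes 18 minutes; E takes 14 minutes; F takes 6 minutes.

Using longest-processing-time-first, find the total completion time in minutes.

LPT (decreasing processing time): D C E A F B.
D: 0→18
C: 18→34
E: 34→48
A: 48→56
F: 56→62
B: 62→66
Sum = 18+34+48+56+62+66 = 284.

284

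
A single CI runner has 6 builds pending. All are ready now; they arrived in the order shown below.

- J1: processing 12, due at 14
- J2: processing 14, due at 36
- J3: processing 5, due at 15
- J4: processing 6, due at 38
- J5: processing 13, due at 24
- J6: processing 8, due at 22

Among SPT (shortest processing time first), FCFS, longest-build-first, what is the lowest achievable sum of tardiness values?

SPT (increasing processing time): J3 J4 J6 J1 J5 J2.
J3: 0→5, due 15, tardiness 0
J4: 5→11, due 38, tardiness 0
J6: 11→19, due 22, tardiness 0
J1: 19→31, due 14, tardiness 17
J5: 31→44, due 24, tardiness 20
J2: 44→58, due 36, tardiness 22
Sum = 0+0+0+17+20+22 = 59.
FIFO (arrival order): J1 J2 J3 J4 J5 J6.
J1: 0→12, due 14, tardiness 0
J2: 12→26, due 36, tardiness 0
J3: 26→31, due 15, tardiness 16
J4: 31→37, due 38, tardiness 0
J5: 37→50, due 24, tardiness 26
J6: 50→58, due 22, tardiness 36
Sum = 0+0+16+0+26+36 = 78.
LPT (decreasing processing time): J2 J5 J1 J6 J4 J3.
J2: 0→14, due 36, tardiness 0
J5: 14→27, due 24, tardiness 3
J1: 27→39, due 14, tardiness 25
J6: 39→47, due 22, tardiness 25
J4: 47→53, due 38, tardiness 15
J3: 53→58, due 15, tardiness 43
Sum = 0+3+25+25+15+43 = 111.
SPT 59, FIFO 78, LPT 111 → minimum 59.

59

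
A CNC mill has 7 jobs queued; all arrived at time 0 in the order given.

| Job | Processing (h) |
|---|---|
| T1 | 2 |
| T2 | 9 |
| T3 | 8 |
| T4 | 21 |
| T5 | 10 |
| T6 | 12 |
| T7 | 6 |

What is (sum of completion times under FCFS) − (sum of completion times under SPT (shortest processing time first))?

FIFO (arrival order): T1 T2 T3 T4 T5 T6 T7.
T1: 0→2
T2: 2→11
T3: 11→19
T4: 19→40
T5: 40→50
T6: 50→62
T7: 62→68
Sum = 2+11+19+40+50+62+68 = 252.
SPT (increasing processing time): T1 T7 T3 T2 T5 T6 T4.
T1: 0→2
T7: 2→8
T3: 8→16
T2: 16→25
T5: 25→35
T6: 35→47
T4: 47→68
Sum = 2+8+16+25+35+47+68 = 201.
Difference = 252 − 201 = 51.

51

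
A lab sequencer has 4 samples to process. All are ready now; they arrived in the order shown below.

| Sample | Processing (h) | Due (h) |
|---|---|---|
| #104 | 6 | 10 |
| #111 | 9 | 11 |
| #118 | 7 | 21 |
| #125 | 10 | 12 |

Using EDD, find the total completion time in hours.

78

EDD (increasing due date): #104 #111 #125 #118.
#104: 0→6
#111: 6→15
#125: 15→25
#118: 25→32
Sum = 6+15+25+32 = 78.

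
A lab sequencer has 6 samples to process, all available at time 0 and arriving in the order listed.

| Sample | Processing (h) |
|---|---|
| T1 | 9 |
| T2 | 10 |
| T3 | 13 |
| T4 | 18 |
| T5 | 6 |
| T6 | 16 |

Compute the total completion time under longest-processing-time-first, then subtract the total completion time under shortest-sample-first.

LPT (decreasing processing time): T4 T6 T3 T2 T1 T5.
T4: 0→18
T6: 18→34
T3: 34→47
T2: 47→57
T1: 57→66
T5: 66→72
Sum = 18+34+47+57+66+72 = 294.
SPT (increasing processing time): T5 T1 T2 T3 T6 T4.
T5: 0→6
T1: 6→15
T2: 15→25
T3: 25→38
T6: 38→54
T4: 54→72
Sum = 6+15+25+38+54+72 = 210.
Difference = 294 − 210 = 84.

84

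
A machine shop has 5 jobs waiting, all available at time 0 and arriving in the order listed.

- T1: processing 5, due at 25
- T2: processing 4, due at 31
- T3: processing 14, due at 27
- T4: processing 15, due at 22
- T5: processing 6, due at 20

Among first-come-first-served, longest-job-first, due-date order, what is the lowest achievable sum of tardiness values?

FIFO (arrival order): T1 T2 T3 T4 T5.
T1: 0→5, due 25, tardiness 0
T2: 5→9, due 31, tardiness 0
T3: 9→23, due 27, tardiness 0
T4: 23→38, due 22, tardiness 16
T5: 38→44, due 20, tardiness 24
Sum = 0+0+0+16+24 = 40.
LPT (decreasing processing time): T4 T3 T5 T1 T2.
T4: 0→15, due 22, tardiness 0
T3: 15→29, due 27, tardiness 2
T5: 29→35, due 20, tardiness 15
T1: 35→40, due 25, tardiness 15
T2: 40→44, due 31, tardiness 13
Sum = 0+2+15+15+13 = 45.
EDD (increasing due date): T5 T4 T1 T3 T2.
T5: 0→6, due 20, tardiness 0
T4: 6→21, due 22, tardiness 0
T1: 21→26, due 25, tardiness 1
T3: 26→40, due 27, tardiness 13
T2: 40→44, due 31, tardiness 13
Sum = 0+0+1+13+13 = 27.
FIFO 40, LPT 45, EDD 27 → minimum 27.

27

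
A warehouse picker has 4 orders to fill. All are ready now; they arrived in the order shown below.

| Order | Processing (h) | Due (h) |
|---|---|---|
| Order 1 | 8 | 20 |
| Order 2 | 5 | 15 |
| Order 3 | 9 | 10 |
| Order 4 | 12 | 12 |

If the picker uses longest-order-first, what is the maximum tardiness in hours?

19

LPT (decreasing processing time): Order 4 Order 3 Order 1 Order 2.
Order 4: 0→12, due 12, tardiness 0
Order 3: 12→21, due 10, tardiness 11
Order 1: 21→29, due 20, tardiness 9
Order 2: 29→34, due 15, tardiness 19
Maximum = 19.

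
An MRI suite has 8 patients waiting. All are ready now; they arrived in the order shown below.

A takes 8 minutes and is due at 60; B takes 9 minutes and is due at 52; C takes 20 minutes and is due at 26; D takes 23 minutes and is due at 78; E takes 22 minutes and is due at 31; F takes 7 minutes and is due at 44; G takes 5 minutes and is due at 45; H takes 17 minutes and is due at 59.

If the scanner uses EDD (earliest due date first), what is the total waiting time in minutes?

396

EDD (increasing due date): C E F G B H A D.
C: waits 0, runs 0→20
E: waits 20, runs 20→42
F: waits 42, runs 42→49
G: waits 49, runs 49→54
B: waits 54, runs 54→63
H: waits 63, runs 63→80
A: waits 80, runs 80→88
D: waits 88, runs 88→111
Sum = 0+20+42+49+54+63+80+88 = 396.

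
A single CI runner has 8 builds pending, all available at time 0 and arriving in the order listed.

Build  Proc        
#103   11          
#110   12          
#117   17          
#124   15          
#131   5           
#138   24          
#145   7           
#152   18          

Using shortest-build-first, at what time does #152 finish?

85

SPT (increasing processing time): #131 #145 #103 #110 #124 #117 #152 #138.
#131: 0→5
#145: 5→12
#103: 12→23
#110: 23→35
#124: 35→50
#117: 50→67
#152: 67→85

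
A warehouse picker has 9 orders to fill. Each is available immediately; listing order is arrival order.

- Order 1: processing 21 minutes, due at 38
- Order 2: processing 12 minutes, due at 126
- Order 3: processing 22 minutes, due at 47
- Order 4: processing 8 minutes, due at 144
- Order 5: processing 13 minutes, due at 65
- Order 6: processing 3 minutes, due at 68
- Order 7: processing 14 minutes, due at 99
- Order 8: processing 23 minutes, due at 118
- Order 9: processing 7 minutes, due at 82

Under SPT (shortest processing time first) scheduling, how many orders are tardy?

SPT (increasing processing time): Order 6 Order 9 Order 4 Order 2 Order 5 Order 7 Order 1 Order 3 Order 8.
Order 6: 0→3, due 68, tardiness 0
Order 9: 3→10, due 82, tardiness 0
Order 4: 10→18, due 144, tardiness 0
Order 2: 18→30, due 126, tardiness 0
Order 5: 30→43, due 65, tardiness 0
Order 7: 43→57, due 99, tardiness 0
Order 1: 57→78, due 38, tardiness 40
Order 3: 78→100, due 47, tardiness 53
Order 8: 100→123, due 118, tardiness 5
Late orders: 3.

3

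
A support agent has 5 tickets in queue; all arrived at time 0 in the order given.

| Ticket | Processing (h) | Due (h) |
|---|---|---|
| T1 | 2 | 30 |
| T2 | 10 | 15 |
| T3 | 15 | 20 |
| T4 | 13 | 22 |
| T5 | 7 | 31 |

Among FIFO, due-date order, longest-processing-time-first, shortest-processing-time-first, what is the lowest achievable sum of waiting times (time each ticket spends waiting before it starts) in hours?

62

FIFO (arrival order): T1 T2 T3 T4 T5.
T1: waits 0, runs 0→2
T2: waits 2, runs 2→12
T3: waits 12, runs 12→27
T4: waits 27, runs 27→40
T5: waits 40, runs 40→47
Sum = 0+2+12+27+40 = 81.
EDD (increasing due date): T2 T3 T4 T1 T5.
T2: waits 0, runs 0→10
T3: waits 10, runs 10→25
T4: waits 25, runs 25→38
T1: waits 38, runs 38→40
T5: waits 40, runs 40→47
Sum = 0+10+25+38+40 = 113.
LPT (decreasing processing time): T3 T4 T2 T5 T1.
T3: waits 0, runs 0→15
T4: waits 15, runs 15→28
T2: waits 28, runs 28→38
T5: waits 38, runs 38→45
T1: waits 45, runs 45→47
Sum = 0+15+28+38+45 = 126.
SPT (increasing processing time): T1 T5 T2 T4 T3.
T1: waits 0, runs 0→2
T5: waits 2, runs 2→9
T2: waits 9, runs 9→19
T4: waits 19, runs 19→32
T3: waits 32, runs 32→47
Sum = 0+2+9+19+32 = 62.
FIFO 81, EDD 113, LPT 126, SPT 62 → minimum 62.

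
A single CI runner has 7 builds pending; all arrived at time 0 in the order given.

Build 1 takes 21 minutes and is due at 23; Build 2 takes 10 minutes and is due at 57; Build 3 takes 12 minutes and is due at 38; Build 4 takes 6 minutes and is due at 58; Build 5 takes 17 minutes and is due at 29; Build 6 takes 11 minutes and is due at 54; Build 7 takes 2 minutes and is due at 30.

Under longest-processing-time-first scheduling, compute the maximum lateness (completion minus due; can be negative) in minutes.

LPT (decreasing processing time): Build 1 Build 5 Build 3 Build 6 Build 2 Build 4 Build 7.
Build 1: 0→21, due 23, lateness -2
Build 5: 21→38, due 29, lateness 9
Build 3: 38→50, due 38, lateness 12
Build 6: 50→61, due 54, lateness 7
Build 2: 61→71, due 57, lateness 14
Build 4: 71→77, due 58, lateness 19
Build 7: 77→79, due 30, lateness 49
Maximum = 49.

49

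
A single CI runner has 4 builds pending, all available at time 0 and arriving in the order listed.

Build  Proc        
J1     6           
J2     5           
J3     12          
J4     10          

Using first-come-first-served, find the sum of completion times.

73

FIFO (arrival order): J1 J2 J3 J4.
J1: 0→6
J2: 6→11
J3: 11→23
J4: 23→33
Sum = 6+11+23+33 = 73.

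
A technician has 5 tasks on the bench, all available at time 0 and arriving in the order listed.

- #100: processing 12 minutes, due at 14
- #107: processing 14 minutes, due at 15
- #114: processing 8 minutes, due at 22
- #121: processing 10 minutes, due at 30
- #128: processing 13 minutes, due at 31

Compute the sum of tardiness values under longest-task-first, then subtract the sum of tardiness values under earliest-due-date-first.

LPT (decreasing processing time): #107 #128 #100 #121 #114.
#107: 0→14, due 15, tardiness 0
#128: 14→27, due 31, tardiness 0
#100: 27→39, due 14, tardiness 25
#121: 39→49, due 30, tardiness 19
#114: 49→57, due 22, tardiness 35
Sum = 0+0+25+19+35 = 79.
EDD (increasing due date): #100 #107 #114 #121 #128.
#100: 0→12, due 14, tardiness 0
#107: 12→26, due 15, tardiness 11
#114: 26→34, due 22, tardiness 12
#121: 34→44, due 30, tardiness 14
#128: 44→57, due 31, tardiness 26
Sum = 0+11+12+14+26 = 63.
Difference = 79 − 63 = 16.

16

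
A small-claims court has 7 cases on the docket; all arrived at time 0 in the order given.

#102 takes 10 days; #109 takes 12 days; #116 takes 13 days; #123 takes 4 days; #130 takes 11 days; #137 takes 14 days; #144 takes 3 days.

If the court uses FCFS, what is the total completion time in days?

FIFO (arrival order): #102 #109 #116 #123 #130 #137 #144.
#102: 0→10
#109: 10→22
#116: 22→35
#123: 35→39
#130: 39→50
#137: 50→64
#144: 64→67
Sum = 10+22+35+39+50+64+67 = 287.

287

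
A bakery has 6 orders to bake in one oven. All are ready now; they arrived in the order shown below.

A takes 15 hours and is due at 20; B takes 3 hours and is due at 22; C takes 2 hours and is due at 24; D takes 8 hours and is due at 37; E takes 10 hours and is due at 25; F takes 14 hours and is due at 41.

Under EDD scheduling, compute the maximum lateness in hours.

EDD (increasing due date): A B C E D F.
A: 0→15, due 20, lateness -5
B: 15→18, due 22, lateness -4
C: 18→20, due 24, lateness -4
E: 20→30, due 25, lateness 5
D: 30→38, due 37, lateness 1
F: 38→52, due 41, lateness 11
Maximum = 11.

11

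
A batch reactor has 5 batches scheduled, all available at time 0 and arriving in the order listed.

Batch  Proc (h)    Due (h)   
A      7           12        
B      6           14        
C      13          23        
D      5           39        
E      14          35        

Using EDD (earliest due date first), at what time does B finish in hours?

13

EDD (increasing due date): A B C E D.
A: 0→7
B: 7→13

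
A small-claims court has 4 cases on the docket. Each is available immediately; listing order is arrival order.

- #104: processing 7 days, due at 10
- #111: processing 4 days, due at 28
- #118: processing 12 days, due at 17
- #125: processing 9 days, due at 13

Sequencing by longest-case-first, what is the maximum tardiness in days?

18

LPT (decreasing processing time): #118 #125 #104 #111.
#118: 0→12, due 17, tardiness 0
#125: 12→21, due 13, tardiness 8
#104: 21→28, due 10, tardiness 18
#111: 28→32, due 28, tardiness 4
Maximum = 18.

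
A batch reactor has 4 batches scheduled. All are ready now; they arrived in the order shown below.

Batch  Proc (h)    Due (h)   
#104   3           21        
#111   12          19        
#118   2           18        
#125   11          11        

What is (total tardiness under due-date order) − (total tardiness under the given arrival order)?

-4

EDD (increasing due date): #125 #118 #111 #104.
#125: 0→11, due 11, tardiness 0
#118: 11→13, due 18, tardiness 0
#111: 13→25, due 19, tardiness 6
#104: 25→28, due 21, tardiness 7
Sum = 0+0+6+7 = 13.
FIFO (arrival order): #104 #111 #118 #125.
#104: 0→3, due 21, tardiness 0
#111: 3→15, due 19, tardiness 0
#118: 15→17, due 18, tardiness 0
#125: 17→28, due 11, tardiness 17
Sum = 0+0+0+17 = 17.
Difference = 13 − 17 = -4.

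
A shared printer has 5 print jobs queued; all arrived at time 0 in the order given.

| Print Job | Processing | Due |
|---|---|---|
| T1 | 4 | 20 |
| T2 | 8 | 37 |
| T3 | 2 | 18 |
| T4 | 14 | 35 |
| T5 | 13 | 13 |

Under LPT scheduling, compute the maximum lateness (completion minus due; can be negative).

23

LPT (decreasing processing time): T4 T5 T2 T1 T3.
T4: 0→14, due 35, lateness -21
T5: 14→27, due 13, lateness 14
T2: 27→35, due 37, lateness -2
T1: 35→39, due 20, lateness 19
T3: 39→41, due 18, lateness 23
Maximum = 23.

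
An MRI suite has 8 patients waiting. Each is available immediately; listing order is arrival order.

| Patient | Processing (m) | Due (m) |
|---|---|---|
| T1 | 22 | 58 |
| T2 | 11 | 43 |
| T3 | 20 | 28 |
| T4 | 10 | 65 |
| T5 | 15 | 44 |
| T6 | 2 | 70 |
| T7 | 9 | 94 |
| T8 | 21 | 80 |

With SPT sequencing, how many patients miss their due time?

4

SPT (increasing processing time): T6 T7 T4 T2 T5 T3 T8 T1.
T6: 0→2, due 70, tardiness 0
T7: 2→11, due 94, tardiness 0
T4: 11→21, due 65, tardiness 0
T2: 21→32, due 43, tardiness 0
T5: 32→47, due 44, tardiness 3
T3: 47→67, due 28, tardiness 39
T8: 67→88, due 80, tardiness 8
T1: 88→110, due 58, tardiness 52
Late patients: 4.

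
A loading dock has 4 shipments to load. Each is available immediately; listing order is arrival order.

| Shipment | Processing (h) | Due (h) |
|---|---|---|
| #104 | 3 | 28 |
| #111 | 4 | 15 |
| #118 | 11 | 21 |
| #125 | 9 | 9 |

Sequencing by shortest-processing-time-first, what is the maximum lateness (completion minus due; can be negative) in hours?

SPT (increasing processing time): #104 #111 #125 #118.
#104: 0→3, due 28, lateness -25
#111: 3→7, due 15, lateness -8
#125: 7→16, due 9, lateness 7
#118: 16→27, due 21, lateness 6
Maximum = 7.

7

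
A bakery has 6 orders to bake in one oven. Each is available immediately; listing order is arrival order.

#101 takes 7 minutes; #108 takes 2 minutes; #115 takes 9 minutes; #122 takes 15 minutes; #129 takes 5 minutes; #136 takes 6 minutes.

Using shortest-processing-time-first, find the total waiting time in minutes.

SPT (increasing processing time): #108 #129 #136 #101 #115 #122.
#108: waits 0, runs 0→2
#129: waits 2, runs 2→7
#136: waits 7, runs 7→13
#101: waits 13, runs 13→20
#115: waits 20, runs 20→29
#122: waits 29, runs 29→44
Sum = 0+2+7+13+20+29 = 71.

71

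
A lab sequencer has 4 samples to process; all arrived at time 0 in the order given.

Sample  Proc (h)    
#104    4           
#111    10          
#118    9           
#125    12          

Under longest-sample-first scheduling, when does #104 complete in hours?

LPT (decreasing processing time): #125 #111 #118 #104.
#125: 0→12
#111: 12→22
#118: 22→31
#104: 31→35

35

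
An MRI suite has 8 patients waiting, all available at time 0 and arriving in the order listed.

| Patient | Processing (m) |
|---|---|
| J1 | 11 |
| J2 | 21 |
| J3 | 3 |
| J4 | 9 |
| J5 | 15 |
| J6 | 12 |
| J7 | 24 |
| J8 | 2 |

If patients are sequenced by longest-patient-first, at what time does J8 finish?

LPT (decreasing processing time): J7 J2 J5 J6 J1 J4 J3 J8.
J7: 0→24
J2: 24→45
J5: 45→60
J6: 60→72
J1: 72→83
J4: 83→92
J3: 92→95
J8: 95→97

97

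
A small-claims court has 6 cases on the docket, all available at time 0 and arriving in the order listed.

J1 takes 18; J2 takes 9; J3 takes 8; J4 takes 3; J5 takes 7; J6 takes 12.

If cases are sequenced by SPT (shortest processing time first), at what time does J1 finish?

SPT (increasing processing time): J4 J5 J3 J2 J6 J1.
J4: 0→3
J5: 3→10
J3: 10→18
J2: 18→27
J6: 27→39
J1: 39→57

57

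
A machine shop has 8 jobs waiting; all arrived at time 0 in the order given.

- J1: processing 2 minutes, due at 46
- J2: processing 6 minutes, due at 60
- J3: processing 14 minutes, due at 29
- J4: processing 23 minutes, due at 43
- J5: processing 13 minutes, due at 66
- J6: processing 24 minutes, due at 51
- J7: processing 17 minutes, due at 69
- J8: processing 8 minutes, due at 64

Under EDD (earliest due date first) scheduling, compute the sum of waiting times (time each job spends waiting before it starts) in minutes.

EDD (increasing due date): J3 J4 J1 J6 J2 J8 J5 J7.
J3: waits 0, runs 0→14
J4: waits 14, runs 14→37
J1: waits 37, runs 37→39
J6: waits 39, runs 39→63
J2: waits 63, runs 63→69
J8: waits 69, runs 69→77
J5: waits 77, runs 77→90
J7: waits 90, runs 90→107
Sum = 0+14+37+39+63+69+77+90 = 389.

389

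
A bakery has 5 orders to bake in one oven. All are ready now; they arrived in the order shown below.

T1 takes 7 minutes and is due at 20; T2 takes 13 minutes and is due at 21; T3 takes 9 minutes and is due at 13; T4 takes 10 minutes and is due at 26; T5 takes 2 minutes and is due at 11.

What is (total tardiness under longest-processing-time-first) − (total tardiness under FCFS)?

LPT (decreasing processing time): T2 T4 T3 T1 T5.
T2: 0→13, due 21, tardiness 0
T4: 13→23, due 26, tardiness 0
T3: 23→32, due 13, tardiness 19
T1: 32→39, due 20, tardiness 19
T5: 39→41, due 11, tardiness 30
Sum = 0+0+19+19+30 = 68.
FIFO (arrival order): T1 T2 T3 T4 T5.
T1: 0→7, due 20, tardiness 0
T2: 7→20, due 21, tardiness 0
T3: 20→29, due 13, tardiness 16
T4: 29→39, due 26, tardiness 13
T5: 39→41, due 11, tardiness 30
Sum = 0+0+16+13+30 = 59.
Difference = 68 − 59 = 9.

9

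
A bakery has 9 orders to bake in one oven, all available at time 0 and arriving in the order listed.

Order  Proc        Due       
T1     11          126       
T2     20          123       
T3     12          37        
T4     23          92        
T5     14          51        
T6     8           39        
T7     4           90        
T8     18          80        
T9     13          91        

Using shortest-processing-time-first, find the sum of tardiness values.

42

SPT (increasing processing time): T7 T6 T1 T3 T9 T5 T8 T2 T4.
T7: 0→4, due 90, tardiness 0
T6: 4→12, due 39, tardiness 0
T1: 12→23, due 126, tardiness 0
T3: 23→35, due 37, tardiness 0
T9: 35→48, due 91, tardiness 0
T5: 48→62, due 51, tardiness 11
T8: 62→80, due 80, tardiness 0
T2: 80→100, due 123, tardiness 0
T4: 100→123, due 92, tardiness 31
Sum = 0+0+0+0+0+11+0+0+31 = 42.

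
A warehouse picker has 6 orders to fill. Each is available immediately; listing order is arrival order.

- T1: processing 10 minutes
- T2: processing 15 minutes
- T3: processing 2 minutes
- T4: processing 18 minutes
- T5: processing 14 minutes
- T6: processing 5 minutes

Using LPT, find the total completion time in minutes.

281

LPT (decreasing processing time): T4 T2 T5 T1 T6 T3.
T4: 0→18
T2: 18→33
T5: 33→47
T1: 47→57
T6: 57→62
T3: 62→64
Sum = 18+33+47+57+62+64 = 281.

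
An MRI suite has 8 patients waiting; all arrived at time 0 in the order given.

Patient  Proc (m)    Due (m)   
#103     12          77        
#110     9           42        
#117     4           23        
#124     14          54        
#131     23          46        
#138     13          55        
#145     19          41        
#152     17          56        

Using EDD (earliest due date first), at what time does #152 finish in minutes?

EDD (increasing due date): #117 #145 #110 #131 #124 #138 #152 #103.
#117: 0→4
#145: 4→23
#110: 23→32
#131: 32→55
#124: 55→69
#138: 69→82
#152: 82→99

99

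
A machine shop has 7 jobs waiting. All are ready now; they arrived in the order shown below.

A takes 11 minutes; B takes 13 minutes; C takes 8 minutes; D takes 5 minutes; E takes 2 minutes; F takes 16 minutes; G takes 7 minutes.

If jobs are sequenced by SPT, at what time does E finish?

2

SPT (increasing processing time): E D G C A B F.
E: 0→2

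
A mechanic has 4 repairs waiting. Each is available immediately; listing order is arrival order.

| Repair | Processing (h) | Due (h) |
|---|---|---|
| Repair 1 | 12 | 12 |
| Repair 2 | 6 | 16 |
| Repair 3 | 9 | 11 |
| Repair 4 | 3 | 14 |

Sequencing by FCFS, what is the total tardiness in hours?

FIFO (arrival order): Repair 1 Repair 2 Repair 3 Repair 4.
Repair 1: 0→12, due 12, tardiness 0
Repair 2: 12→18, due 16, tardiness 2
Repair 3: 18→27, due 11, tardiness 16
Repair 4: 27→30, due 14, tardiness 16
Sum = 0+2+16+16 = 34.

34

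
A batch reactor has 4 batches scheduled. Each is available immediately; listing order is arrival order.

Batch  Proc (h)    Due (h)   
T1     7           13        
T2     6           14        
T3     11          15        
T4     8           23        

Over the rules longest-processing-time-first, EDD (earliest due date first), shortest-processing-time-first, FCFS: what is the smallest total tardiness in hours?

LPT (decreasing processing time): T3 T4 T1 T2.
T3: 0→11, due 15, tardiness 0
T4: 11→19, due 23, tardiness 0
T1: 19→26, due 13, tardiness 13
T2: 26→32, due 14, tardiness 18
Sum = 0+0+13+18 = 31.
EDD (increasing due date): T1 T2 T3 T4.
T1: 0→7, due 13, tardiness 0
T2: 7→13, due 14, tardiness 0
T3: 13→24, due 15, tardiness 9
T4: 24→32, due 23, tardiness 9
Sum = 0+0+9+9 = 18.
SPT (increasing processing time): T2 T1 T4 T3.
T2: 0→6, due 14, tardiness 0
T1: 6→13, due 13, tardiness 0
T4: 13→21, due 23, tardiness 0
T3: 21→32, due 15, tardiness 17
Sum = 0+0+0+17 = 17.
FIFO (arrival order): T1 T2 T3 T4.
T1: 0→7, due 13, tardiness 0
T2: 7→13, due 14, tardiness 0
T3: 13→24, due 15, tardiness 9
T4: 24→32, due 23, tardiness 9
Sum = 0+0+9+9 = 18.
LPT 31, EDD 18, SPT 17, FIFO 18 → minimum 17.

17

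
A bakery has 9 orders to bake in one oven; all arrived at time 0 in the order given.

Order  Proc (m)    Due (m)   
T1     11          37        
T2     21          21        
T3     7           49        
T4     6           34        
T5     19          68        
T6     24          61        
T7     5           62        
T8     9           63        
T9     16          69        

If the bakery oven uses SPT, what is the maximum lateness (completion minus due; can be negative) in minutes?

SPT (increasing processing time): T7 T4 T3 T8 T1 T9 T5 T2 T6.
T7: 0→5, due 62, lateness -57
T4: 5→11, due 34, lateness -23
T3: 11→18, due 49, lateness -31
T8: 18→27, due 63, lateness -36
T1: 27→38, due 37, lateness 1
T9: 38→54, due 69, lateness -15
T5: 54→73, due 68, lateness 5
T2: 73→94, due 21, lateness 73
T6: 94→118, due 61, lateness 57
Maximum = 73.

73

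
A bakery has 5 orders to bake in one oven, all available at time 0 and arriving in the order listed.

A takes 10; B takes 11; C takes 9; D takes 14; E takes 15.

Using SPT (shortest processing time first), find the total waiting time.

SPT (increasing processing time): C A B D E.
C: waits 0, runs 0→9
A: waits 9, runs 9→19
B: waits 19, runs 19→30
D: waits 30, runs 30→44
E: waits 44, runs 44→59
Sum = 0+9+19+30+44 = 102.

102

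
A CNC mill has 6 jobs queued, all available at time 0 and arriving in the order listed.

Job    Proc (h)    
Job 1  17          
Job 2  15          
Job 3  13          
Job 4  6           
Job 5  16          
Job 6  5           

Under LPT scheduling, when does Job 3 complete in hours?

LPT (decreasing processing time): Job 1 Job 5 Job 2 Job 3 Job 4 Job 6.
Job 1: 0→17
Job 5: 17→33
Job 2: 33→48
Job 3: 48→61

61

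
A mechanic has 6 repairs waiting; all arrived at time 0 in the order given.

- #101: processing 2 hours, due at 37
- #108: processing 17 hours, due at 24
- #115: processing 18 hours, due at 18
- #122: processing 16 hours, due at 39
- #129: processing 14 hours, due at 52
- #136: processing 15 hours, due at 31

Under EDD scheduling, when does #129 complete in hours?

EDD (increasing due date): #115 #108 #136 #101 #122 #129.
#115: 0→18
#108: 18→35
#136: 35→50
#101: 50→52
#122: 52→68
#129: 68→82

82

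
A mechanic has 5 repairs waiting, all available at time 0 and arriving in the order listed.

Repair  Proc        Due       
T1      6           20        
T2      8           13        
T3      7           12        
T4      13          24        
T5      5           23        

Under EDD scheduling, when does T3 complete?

EDD (increasing due date): T3 T2 T1 T5 T4.
T3: 0→7

7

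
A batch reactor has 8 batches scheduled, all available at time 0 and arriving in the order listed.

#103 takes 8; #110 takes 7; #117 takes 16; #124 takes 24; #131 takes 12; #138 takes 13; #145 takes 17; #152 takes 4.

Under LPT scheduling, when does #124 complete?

24

LPT (decreasing processing time): #124 #145 #117 #138 #131 #103 #110 #152.
#124: 0→24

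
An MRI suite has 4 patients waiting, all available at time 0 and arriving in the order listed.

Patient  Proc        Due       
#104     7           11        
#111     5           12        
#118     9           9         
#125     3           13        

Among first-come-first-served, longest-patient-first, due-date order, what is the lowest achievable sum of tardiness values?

FIFO (arrival order): #104 #111 #118 #125.
#104: 0→7, due 11, tardiness 0
#111: 7→12, due 12, tardiness 0
#118: 12→21, due 9, tardiness 12
#125: 21→24, due 13, tardiness 11
Sum = 0+0+12+11 = 23.
LPT (decreasing processing time): #118 #104 #111 #125.
#118: 0→9, due 9, tardiness 0
#104: 9→16, due 11, tardiness 5
#111: 16→21, due 12, tardiness 9
#125: 21→24, due 13, tardiness 11
Sum = 0+5+9+11 = 25.
EDD (increasing due date): #118 #104 #111 #125.
#118: 0→9, due 9, tardiness 0
#104: 9→16, due 11, tardiness 5
#111: 16→21, due 12, tardiness 9
#125: 21→24, due 13, tardiness 11
Sum = 0+5+9+11 = 25.
FIFO 23, LPT 25, EDD 25 → minimum 23.

23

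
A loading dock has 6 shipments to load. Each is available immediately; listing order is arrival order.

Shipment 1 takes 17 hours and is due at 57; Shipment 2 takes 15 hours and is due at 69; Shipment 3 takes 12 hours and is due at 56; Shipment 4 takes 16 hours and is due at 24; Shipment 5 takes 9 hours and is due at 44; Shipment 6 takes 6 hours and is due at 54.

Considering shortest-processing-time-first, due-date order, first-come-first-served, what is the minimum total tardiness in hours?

SPT (increasing processing time): Shipment 6 Shipment 5 Shipment 3 Shipment 2 Shipment 4 Shipment 1.
Shipment 6: 0→6, due 54, tardiness 0
Shipment 5: 6→15, due 44, tardiness 0
Shipment 3: 15→27, due 56, tardiness 0
Shipment 2: 27→42, due 69, tardiness 0
Shipment 4: 42→58, due 24, tardiness 34
Shipment 1: 58→75, due 57, tardiness 18
Sum = 0+0+0+0+34+18 = 52.
EDD (increasing due date): Shipment 4 Shipment 5 Shipment 6 Shipment 3 Shipment 1 Shipment 2.
Shipment 4: 0→16, due 24, tardiness 0
Shipment 5: 16→25, due 44, tardiness 0
Shipment 6: 25→31, due 54, tardiness 0
Shipment 3: 31→43, due 56, tardiness 0
Shipment 1: 43→60, due 57, tardiness 3
Shipment 2: 60→75, due 69, tardiness 6
Sum = 0+0+0+0+3+6 = 9.
FIFO (arrival order): Shipment 1 Shipment 2 Shipment 3 Shipment 4 Shipment 5 Shipment 6.
Shipment 1: 0→17, due 57, tardiness 0
Shipment 2: 17→32, due 69, tardiness 0
Shipment 3: 32→44, due 56, tardiness 0
Shipment 4: 44→60, due 24, tardiness 36
Shipment 5: 60→69, due 44, tardiness 25
Shipment 6: 69→75, due 54, tardiness 21
Sum = 0+0+0+36+25+21 = 82.
SPT 52, EDD 9, FIFO 82 → minimum 9.

9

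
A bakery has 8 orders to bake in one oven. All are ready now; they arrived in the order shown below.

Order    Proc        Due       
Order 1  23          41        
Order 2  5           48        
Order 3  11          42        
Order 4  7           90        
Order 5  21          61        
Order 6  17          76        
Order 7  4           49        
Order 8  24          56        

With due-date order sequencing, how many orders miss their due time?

4

EDD (increasing due date): Order 1 Order 3 Order 2 Order 7 Order 8 Order 5 Order 6 Order 4.
Order 1: 0→23, due 41, tardiness 0
Order 3: 23→34, due 42, tardiness 0
Order 2: 34→39, due 48, tardiness 0
Order 7: 39→43, due 49, tardiness 0
Order 8: 43→67, due 56, tardiness 11
Order 5: 67→88, due 61, tardiness 27
Order 6: 88→105, due 76, tardiness 29
Order 4: 105→112, due 90, tardiness 22
Late orders: 4.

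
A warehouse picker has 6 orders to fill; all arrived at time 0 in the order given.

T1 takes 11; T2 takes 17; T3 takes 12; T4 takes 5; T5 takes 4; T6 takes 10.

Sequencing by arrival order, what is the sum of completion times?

FIFO (arrival order): T1 T2 T3 T4 T5 T6.
T1: 0→11
T2: 11→28
T3: 28→40
T4: 40→45
T5: 45→49
T6: 49→59
Sum = 11+28+40+45+49+59 = 232.

232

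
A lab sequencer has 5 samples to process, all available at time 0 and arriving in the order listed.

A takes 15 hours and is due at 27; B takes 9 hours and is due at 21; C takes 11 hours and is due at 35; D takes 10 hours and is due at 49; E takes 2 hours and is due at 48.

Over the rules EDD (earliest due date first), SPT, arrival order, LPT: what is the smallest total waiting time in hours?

66

EDD (increasing due date): B A C E D.
B: waits 0, runs 0→9
A: waits 9, runs 9→24
C: waits 24, runs 24→35
E: waits 35, runs 35→37
D: waits 37, runs 37→47
Sum = 0+9+24+35+37 = 105.
SPT (increasing processing time): E B D C A.
E: waits 0, runs 0→2
B: waits 2, runs 2→11
D: waits 11, runs 11→21
C: waits 21, runs 21→32
A: waits 32, runs 32→47
Sum = 0+2+11+21+32 = 66.
FIFO (arrival order): A B C D E.
A: waits 0, runs 0→15
B: waits 15, runs 15→24
C: waits 24, runs 24→35
D: waits 35, runs 35→45
E: waits 45, runs 45→47
Sum = 0+15+24+35+45 = 119.
LPT (decreasing processing time): A C D B E.
A: waits 0, runs 0→15
C: waits 15, runs 15→26
D: waits 26, runs 26→36
B: waits 36, runs 36→45
E: waits 45, runs 45→47
Sum = 0+15+26+36+45 = 122.
EDD 105, SPT 66, FIFO 119, LPT 122 → minimum 66.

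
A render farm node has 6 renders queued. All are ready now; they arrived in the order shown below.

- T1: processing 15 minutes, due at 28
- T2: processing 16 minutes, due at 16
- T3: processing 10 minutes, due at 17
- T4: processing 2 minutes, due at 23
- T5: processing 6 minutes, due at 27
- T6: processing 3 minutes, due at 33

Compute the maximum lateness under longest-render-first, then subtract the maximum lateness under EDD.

LPT (decreasing processing time): T2 T1 T3 T5 T6 T4.
T2: 0→16, due 16, lateness 0
T1: 16→31, due 28, lateness 3
T3: 31→41, due 17, lateness 24
T5: 41→47, due 27, lateness 20
T6: 47→50, due 33, lateness 17
T4: 50→52, due 23, lateness 29
Maximum = 29.
EDD (increasing due date): T2 T3 T4 T5 T1 T6.
T2: 0→16, due 16, lateness 0
T3: 16→26, due 17, lateness 9
T4: 26→28, due 23, lateness 5
T5: 28→34, due 27, lateness 7
T1: 34→49, due 28, lateness 21
T6: 49→52, due 33, lateness 19
Maximum = 21.
Difference = 29 − 21 = 8.

8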